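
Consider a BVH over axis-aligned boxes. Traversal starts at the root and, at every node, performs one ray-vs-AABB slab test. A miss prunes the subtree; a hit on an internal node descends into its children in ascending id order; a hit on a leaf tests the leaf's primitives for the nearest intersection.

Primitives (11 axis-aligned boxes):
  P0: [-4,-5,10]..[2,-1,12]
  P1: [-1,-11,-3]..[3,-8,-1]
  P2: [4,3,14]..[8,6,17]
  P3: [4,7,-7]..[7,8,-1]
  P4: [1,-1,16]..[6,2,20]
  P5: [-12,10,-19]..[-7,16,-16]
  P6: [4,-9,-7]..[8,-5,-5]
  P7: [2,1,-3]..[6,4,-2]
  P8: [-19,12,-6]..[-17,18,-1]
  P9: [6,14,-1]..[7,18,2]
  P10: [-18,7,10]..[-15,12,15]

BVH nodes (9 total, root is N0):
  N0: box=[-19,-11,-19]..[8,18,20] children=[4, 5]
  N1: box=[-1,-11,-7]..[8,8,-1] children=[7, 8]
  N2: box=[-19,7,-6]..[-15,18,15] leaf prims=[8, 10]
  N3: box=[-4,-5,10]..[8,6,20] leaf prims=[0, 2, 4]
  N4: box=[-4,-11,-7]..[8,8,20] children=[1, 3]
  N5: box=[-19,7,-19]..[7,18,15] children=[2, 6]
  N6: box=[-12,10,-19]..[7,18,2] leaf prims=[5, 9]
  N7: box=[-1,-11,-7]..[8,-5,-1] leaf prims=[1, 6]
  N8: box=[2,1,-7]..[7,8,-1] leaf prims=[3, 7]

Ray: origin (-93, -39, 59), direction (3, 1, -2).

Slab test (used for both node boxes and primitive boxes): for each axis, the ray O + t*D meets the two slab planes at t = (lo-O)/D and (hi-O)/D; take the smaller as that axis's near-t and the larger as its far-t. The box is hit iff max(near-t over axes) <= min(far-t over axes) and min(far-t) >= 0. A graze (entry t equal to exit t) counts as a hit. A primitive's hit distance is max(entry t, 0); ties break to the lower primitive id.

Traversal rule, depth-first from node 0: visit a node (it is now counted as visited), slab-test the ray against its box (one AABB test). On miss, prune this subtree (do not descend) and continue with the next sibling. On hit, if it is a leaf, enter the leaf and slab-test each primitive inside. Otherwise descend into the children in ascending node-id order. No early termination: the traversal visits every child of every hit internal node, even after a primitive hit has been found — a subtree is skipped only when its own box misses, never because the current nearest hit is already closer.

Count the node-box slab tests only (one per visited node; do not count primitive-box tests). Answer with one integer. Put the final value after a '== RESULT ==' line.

Walk:
N0 x:[74/3,101/3] y:[28,57] z:[39/2,39] -> hit [28,101/3], descend [4, 5]
  N4 x:[89/3,101/3] y:[28,47] z:[39/2,33] -> hit [89/3,33], descend [1, 3]
    N1 x:[92/3,101/3] y:[28,47] z:[30,33] -> hit [92/3,33], descend [7, 8]
      N7 x:[92/3,101/3] y:[28,34] z:[30,33] -> hit [92/3,33] leaf, test {P1@t=92/3, P6@t=97/3}
      N8 x:[95/3,100/3] y:[40,47] z:[30,33] -> miss, prune
    N3 x:[89/3,101/3] y:[34,45] z:[39/2,49/2] -> miss, prune
  N5 x:[74/3,100/3] y:[46,57] z:[22,39] -> miss, prune

order=[0, 4, 1, 7, 8, 3, 5]  |boxes|=7  |leaves|=1  hit=P1

== RESULT ==
7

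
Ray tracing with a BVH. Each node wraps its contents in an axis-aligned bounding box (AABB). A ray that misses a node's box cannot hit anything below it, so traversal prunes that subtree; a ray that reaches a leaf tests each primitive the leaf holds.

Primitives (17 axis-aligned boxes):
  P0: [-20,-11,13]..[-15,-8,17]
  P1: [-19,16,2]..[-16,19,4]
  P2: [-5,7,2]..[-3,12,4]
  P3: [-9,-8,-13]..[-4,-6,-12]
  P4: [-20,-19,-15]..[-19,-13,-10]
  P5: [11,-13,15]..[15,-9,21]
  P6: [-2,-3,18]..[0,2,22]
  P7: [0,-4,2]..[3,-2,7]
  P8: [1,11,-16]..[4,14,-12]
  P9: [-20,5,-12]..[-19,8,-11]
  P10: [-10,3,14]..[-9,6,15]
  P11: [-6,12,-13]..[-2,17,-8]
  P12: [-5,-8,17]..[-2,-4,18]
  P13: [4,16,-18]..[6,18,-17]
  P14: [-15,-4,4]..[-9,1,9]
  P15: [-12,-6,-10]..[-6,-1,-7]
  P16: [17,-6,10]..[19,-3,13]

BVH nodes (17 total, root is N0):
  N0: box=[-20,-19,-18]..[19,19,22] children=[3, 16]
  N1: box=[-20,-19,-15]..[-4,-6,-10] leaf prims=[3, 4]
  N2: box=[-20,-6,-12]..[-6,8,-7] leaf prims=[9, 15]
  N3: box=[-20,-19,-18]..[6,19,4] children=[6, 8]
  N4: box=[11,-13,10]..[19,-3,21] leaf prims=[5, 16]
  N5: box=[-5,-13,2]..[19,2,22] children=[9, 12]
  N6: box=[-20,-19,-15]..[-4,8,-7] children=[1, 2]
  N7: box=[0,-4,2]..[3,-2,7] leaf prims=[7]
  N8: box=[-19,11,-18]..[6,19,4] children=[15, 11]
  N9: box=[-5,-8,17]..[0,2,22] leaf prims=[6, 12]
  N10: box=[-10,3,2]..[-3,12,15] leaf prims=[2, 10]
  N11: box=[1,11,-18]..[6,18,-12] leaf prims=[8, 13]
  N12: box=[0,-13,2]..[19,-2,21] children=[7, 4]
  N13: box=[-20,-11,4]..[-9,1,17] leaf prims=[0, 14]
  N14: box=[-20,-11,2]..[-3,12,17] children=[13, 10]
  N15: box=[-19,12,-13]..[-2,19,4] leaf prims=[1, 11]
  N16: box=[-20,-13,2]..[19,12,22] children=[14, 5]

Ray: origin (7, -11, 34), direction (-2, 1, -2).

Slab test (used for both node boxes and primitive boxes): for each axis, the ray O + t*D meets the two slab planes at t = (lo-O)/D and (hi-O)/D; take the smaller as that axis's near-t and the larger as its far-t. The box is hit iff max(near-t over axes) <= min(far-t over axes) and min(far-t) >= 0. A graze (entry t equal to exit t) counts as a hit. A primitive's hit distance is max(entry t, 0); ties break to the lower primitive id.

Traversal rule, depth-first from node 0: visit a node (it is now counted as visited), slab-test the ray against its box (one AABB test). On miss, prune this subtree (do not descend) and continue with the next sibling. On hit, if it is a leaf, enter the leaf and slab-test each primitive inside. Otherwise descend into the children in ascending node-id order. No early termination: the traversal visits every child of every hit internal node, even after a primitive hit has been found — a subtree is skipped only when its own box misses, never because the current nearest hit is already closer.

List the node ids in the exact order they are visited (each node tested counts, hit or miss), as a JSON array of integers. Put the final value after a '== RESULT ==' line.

Traverse from the root:
N0 x:[-6,27/2] y:[-8,30] z:[6,26] -> hit [6,27/2], descend [3, 16]
  N3 x:[1/2,27/2] y:[-8,30] z:[15,26] -> miss, prune
  N16 x:[-6,27/2] y:[-2,23] z:[6,16] -> hit [6,27/2], descend [5, 14]
    N5 x:[-6,6] y:[-2,13] z:[6,16] -> hit [6,6], descend [9, 12]
      N9 x:[7/2,6] y:[3,13] z:[6,17/2] -> hit [6,6] leaf, test {P6(miss), P12(miss)}
      N12 x:[-6,7/2] y:[-2,9] z:[13/2,16] -> miss, prune
    N14 x:[5,27/2] y:[0,23] z:[17/2,16] -> hit [17/2,27/2], descend [10, 13]
      N10 x:[5,17/2] y:[14,23] z:[19/2,16] -> miss, prune
      N13 x:[8,27/2] y:[0,12] z:[17/2,15] -> hit [17/2,12] leaf, test {P0(miss), P14(miss)}

order=[0, 3, 16, 5, 9, 12, 14, 10, 13]  |boxes|=9  |leaves|=2  hit=miss

== RESULT ==
[0, 3, 16, 5, 9, 12, 14, 10, 13]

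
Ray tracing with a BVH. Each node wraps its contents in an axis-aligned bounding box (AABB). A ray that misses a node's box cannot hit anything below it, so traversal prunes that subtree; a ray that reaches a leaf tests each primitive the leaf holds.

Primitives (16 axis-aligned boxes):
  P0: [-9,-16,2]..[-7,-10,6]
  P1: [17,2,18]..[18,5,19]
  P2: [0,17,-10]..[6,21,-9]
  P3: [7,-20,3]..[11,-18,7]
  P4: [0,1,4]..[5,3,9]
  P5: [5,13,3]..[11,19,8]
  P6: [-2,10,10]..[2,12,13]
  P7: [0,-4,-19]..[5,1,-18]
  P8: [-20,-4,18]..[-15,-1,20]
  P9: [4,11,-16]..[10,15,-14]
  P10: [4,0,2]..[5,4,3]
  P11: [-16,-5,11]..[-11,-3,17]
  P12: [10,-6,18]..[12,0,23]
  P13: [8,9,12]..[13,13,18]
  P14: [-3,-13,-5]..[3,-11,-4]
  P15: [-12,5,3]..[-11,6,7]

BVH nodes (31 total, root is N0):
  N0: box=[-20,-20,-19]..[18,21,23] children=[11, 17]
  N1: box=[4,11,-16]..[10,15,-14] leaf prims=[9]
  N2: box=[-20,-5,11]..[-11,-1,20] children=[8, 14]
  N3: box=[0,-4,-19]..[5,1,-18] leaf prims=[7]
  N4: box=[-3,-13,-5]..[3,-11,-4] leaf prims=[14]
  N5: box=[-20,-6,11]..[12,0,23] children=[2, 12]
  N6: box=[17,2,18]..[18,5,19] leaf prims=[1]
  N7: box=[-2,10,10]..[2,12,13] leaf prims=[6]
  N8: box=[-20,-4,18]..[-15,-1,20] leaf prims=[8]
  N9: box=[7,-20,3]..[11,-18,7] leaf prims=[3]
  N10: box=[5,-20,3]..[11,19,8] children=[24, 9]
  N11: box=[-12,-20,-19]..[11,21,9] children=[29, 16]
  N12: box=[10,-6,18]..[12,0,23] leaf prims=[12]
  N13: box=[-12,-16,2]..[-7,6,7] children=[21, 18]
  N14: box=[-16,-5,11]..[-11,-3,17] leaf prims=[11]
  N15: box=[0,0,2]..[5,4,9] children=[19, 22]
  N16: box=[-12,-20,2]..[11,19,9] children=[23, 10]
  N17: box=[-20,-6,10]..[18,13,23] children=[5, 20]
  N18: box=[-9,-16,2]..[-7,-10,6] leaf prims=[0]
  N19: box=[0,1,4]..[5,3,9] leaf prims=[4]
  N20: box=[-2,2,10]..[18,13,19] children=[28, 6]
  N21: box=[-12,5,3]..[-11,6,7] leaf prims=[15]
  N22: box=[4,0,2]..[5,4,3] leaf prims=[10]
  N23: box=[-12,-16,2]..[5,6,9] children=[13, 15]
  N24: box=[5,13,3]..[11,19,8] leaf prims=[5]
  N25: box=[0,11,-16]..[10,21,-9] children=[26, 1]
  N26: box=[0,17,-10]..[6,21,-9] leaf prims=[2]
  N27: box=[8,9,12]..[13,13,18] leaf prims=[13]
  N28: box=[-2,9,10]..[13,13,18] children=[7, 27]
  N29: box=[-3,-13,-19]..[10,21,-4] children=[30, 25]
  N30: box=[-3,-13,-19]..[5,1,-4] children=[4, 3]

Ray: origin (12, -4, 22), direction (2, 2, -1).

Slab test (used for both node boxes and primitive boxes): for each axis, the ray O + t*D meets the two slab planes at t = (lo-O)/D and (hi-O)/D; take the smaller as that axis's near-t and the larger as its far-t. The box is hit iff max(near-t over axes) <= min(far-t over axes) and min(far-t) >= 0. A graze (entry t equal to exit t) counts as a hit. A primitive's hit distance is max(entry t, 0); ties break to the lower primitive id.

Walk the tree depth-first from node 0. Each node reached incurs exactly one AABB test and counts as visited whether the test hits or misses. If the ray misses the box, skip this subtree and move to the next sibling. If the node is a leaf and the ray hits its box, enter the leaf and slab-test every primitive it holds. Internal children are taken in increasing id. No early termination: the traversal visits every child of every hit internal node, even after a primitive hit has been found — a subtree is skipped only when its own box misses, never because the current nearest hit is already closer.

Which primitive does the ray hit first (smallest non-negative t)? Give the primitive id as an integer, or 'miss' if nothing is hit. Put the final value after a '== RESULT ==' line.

Trace the traversal:
N0 x:[-16,3] y:[-8,25/2] z:[-1,41] -> hit [-1,3], descend [11, 17]
  N11 x:[-12,-1/2] y:[-8,25/2] z:[13,41] -> miss, prune
  N17 x:[-16,3] y:[-1,17/2] z:[-1,12] -> hit [-1,3], descend [5, 20]
    N5 x:[-16,0] y:[-1,2] z:[-1,11] -> hit [-1,0], descend [2, 12]
      N2 x:[-16,-23/2] y:[-1/2,3/2] z:[2,11] -> miss, prune
      N12 x:[-1,0] y:[-1,2] z:[-1,4] -> hit [-1,0] leaf, test {P12@t=0}
    N20 x:[-7,3] y:[3,17/2] z:[3,12] -> hit [3,3], descend [6, 28]
      N6 x:[5/2,3] y:[3,9/2] z:[3,4] -> hit [3,3] leaf, test {P1@t=3}
      N28 x:[-7,1/2] y:[13/2,17/2] z:[4,12] -> miss, prune

9 AABB tests over nodes [0, 11, 17, 5, 2, 12, 20, 6, 28]; 2 leaves entered; closest P12.

== RESULT ==
12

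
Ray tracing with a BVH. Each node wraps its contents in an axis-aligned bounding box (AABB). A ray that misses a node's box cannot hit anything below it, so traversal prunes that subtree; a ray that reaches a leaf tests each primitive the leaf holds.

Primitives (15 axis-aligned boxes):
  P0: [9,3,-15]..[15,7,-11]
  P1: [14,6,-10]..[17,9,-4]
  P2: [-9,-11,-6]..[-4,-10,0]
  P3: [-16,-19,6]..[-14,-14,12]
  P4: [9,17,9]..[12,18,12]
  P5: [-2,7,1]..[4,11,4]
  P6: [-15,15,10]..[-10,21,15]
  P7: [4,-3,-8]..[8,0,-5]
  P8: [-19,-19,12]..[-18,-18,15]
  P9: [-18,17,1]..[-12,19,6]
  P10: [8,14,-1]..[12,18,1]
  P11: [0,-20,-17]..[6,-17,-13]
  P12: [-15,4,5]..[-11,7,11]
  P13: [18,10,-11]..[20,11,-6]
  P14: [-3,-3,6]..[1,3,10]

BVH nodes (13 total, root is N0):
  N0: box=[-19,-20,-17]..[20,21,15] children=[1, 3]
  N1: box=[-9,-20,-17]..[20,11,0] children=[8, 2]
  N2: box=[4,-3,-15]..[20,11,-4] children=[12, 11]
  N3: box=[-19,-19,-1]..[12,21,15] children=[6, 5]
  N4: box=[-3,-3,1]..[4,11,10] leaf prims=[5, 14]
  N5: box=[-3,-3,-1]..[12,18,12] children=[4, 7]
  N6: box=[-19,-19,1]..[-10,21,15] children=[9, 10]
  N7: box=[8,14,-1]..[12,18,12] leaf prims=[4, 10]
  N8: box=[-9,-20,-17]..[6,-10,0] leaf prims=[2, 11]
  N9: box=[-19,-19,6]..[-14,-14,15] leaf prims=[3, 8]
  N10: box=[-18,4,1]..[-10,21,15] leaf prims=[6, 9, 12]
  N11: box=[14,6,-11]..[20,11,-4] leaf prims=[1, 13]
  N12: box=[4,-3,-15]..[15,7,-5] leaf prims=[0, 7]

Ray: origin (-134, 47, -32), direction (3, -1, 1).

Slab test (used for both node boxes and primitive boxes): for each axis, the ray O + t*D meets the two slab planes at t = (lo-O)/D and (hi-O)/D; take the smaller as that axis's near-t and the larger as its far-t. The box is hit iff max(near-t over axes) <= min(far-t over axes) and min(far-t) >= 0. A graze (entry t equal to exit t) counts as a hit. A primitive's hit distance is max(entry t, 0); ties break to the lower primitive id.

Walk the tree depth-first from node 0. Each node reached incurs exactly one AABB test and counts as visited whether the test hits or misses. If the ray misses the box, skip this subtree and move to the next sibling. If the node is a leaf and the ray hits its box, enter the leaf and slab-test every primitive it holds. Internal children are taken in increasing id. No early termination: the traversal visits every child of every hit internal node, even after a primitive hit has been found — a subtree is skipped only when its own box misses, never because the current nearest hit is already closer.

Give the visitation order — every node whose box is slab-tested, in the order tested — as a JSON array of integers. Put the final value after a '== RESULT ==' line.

Walk:
N0 x:[115/3,154/3] y:[26,67] z:[15,47] -> hit [115/3,47], descend [1, 3]
  N1 x:[125/3,154/3] y:[36,67] z:[15,32] -> miss, prune
  N3 x:[115/3,146/3] y:[26,66] z:[31,47] -> hit [115/3,47], descend [5, 6]
    N5 x:[131/3,146/3] y:[29,50] z:[31,44] -> hit [131/3,44], descend [4, 7]
      N4 x:[131/3,46] y:[36,50] z:[33,42] -> miss, prune
      N7 x:[142/3,146/3] y:[29,33] z:[31,44] -> miss, prune
    N6 x:[115/3,124/3] y:[26,66] z:[33,47] -> hit [115/3,124/3], descend [9, 10]
      N9 x:[115/3,40] y:[61,66] z:[38,47] -> miss, prune
      N10 x:[116/3,124/3] y:[26,43] z:[33,47] -> hit [116/3,124/3] leaf, test {P6(miss), P9(miss), P12@t=40}

Visited [0, 1, 3, 5, 4, 7, 6, 9, 10]. Tests: 9 box, 1 leaf. Nearest: P12.

== RESULT ==
[0, 1, 3, 5, 4, 7, 6, 9, 10]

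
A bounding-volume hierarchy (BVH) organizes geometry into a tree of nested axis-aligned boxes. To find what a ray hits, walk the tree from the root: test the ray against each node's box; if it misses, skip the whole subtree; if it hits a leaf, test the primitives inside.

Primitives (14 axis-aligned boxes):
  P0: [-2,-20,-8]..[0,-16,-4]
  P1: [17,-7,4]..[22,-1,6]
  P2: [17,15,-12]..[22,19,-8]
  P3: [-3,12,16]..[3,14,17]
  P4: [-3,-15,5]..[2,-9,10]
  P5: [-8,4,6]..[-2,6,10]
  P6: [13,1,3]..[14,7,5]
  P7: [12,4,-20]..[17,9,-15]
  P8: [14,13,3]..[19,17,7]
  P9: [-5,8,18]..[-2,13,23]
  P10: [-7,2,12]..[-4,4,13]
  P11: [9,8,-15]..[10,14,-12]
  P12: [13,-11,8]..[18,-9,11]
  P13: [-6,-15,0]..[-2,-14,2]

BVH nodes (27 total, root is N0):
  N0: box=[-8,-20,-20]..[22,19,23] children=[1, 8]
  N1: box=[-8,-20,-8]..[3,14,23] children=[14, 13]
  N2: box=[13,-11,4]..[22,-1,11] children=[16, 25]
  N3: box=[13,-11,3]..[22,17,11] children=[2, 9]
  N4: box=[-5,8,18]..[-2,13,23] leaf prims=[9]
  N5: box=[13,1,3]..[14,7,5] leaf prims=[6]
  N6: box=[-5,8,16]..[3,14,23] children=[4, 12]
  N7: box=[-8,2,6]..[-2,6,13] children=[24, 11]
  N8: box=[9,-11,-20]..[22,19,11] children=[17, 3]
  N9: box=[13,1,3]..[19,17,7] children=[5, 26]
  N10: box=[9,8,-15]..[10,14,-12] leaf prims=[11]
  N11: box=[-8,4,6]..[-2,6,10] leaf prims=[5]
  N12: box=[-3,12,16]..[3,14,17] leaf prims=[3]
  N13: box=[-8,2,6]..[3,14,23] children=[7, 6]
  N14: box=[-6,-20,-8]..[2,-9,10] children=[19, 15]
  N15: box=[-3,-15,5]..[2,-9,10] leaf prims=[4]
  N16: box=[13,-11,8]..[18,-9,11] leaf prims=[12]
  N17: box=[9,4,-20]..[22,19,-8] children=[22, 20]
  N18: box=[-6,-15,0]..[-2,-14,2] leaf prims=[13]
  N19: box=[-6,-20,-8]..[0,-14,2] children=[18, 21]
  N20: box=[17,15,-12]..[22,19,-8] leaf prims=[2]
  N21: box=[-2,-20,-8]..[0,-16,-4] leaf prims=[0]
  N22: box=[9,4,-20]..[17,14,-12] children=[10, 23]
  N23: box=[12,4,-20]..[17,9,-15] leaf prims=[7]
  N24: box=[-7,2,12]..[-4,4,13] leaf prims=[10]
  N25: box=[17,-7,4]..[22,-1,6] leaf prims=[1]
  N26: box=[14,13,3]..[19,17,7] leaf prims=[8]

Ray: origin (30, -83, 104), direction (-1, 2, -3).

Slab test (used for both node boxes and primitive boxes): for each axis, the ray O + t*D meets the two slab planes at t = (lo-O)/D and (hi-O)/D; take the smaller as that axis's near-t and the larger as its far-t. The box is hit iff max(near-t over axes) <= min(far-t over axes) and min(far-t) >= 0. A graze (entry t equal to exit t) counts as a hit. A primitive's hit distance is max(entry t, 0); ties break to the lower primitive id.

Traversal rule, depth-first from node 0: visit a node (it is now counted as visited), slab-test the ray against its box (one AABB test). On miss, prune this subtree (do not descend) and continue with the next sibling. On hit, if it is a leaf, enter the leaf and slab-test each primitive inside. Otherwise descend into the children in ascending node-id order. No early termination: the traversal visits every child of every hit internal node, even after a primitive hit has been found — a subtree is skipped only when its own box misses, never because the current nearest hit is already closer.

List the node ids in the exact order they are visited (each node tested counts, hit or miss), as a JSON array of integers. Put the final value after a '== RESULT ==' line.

Traverse from the root:
N0 x:[8,38] y:[63/2,51] z:[27,124/3] -> hit [63/2,38], descend [1, 8]
  N1 x:[27,38] y:[63/2,97/2] z:[27,112/3] -> hit [63/2,112/3], descend [13, 14]
    N13 x:[27,38] y:[85/2,97/2] z:[27,98/3] -> miss, prune
    N14 x:[28,36] y:[63/2,37] z:[94/3,112/3] -> hit [63/2,36], descend [15, 19]
      N15 x:[28,33] y:[34,37] z:[94/3,33] -> miss, prune
      N19 x:[30,36] y:[63/2,69/2] z:[34,112/3] -> hit [34,69/2], descend [18, 21]
        N18 x:[32,36] y:[34,69/2] z:[34,104/3] -> hit [34,69/2] leaf, test {P13@t=34}
        N21 x:[30,32] y:[63/2,67/2] z:[36,112/3] -> miss, prune
  N8 x:[8,21] y:[36,51] z:[31,124/3] -> miss, prune

Visited [0, 1, 13, 14, 15, 19, 18, 21, 8]. Tests: 9 box, 1 leaf. Nearest: P13.

== RESULT ==
[0, 1, 13, 14, 15, 19, 18, 21, 8]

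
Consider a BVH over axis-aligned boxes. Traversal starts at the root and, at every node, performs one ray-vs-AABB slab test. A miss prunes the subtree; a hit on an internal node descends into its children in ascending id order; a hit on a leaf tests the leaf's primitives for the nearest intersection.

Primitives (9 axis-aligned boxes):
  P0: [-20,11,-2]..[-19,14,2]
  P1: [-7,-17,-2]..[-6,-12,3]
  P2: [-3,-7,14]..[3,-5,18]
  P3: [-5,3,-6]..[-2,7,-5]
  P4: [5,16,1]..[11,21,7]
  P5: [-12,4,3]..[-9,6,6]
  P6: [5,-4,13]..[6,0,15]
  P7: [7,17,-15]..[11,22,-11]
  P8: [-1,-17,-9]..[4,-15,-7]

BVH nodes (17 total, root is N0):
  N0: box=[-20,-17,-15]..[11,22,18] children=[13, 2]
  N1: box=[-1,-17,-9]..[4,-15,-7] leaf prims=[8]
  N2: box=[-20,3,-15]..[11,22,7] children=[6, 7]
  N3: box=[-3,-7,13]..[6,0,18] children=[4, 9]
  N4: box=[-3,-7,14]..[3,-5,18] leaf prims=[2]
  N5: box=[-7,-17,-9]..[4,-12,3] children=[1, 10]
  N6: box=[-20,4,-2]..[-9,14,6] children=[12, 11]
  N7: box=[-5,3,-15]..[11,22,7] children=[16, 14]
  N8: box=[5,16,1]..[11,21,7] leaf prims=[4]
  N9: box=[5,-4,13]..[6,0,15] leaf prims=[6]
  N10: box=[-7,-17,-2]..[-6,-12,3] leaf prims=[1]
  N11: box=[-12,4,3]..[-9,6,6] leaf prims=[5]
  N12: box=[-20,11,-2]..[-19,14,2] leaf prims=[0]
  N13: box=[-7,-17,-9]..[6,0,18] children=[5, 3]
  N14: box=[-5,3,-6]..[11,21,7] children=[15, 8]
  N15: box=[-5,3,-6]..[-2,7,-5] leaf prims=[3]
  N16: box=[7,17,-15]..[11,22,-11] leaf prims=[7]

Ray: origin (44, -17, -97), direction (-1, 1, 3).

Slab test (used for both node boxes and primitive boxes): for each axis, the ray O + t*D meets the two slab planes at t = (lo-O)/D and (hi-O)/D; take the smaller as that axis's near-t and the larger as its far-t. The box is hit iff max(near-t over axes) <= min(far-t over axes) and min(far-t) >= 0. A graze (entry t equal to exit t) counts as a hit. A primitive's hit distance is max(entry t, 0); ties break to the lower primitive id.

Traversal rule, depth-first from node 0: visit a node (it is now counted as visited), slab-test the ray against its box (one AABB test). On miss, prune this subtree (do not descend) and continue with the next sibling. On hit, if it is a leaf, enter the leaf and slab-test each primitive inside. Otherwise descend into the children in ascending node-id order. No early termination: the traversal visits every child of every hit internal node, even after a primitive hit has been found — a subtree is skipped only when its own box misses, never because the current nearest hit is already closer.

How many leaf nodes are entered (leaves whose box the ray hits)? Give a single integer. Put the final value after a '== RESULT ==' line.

Traverse from the root:
N0 x:[33,64] y:[0,39] z:[82/3,115/3] -> hit [33,115/3], descend [2, 13]
  N2 x:[33,64] y:[20,39] z:[82/3,104/3] -> hit [33,104/3], descend [6, 7]
    N6 x:[53,64] y:[21,31] z:[95/3,103/3] -> miss, prune
    N7 x:[33,49] y:[20,39] z:[82/3,104/3] -> hit [33,104/3], descend [14, 16]
      N14 x:[33,49] y:[20,38] z:[91/3,104/3] -> hit [33,104/3], descend [8, 15]
        N8 x:[33,39] y:[33,38] z:[98/3,104/3] -> hit [33,104/3] leaf, test {P4@t=33}
        N15 x:[46,49] y:[20,24] z:[91/3,92/3] -> miss, prune
      N16 x:[33,37] y:[34,39] z:[82/3,86/3] -> miss, prune
  N13 x:[38,51] y:[0,17] z:[88/3,115/3] -> miss, prune

order=[0, 2, 6, 7, 14, 8, 15, 16, 13]  |boxes|=9  |leaves|=1  hit=P4

== RESULT ==
1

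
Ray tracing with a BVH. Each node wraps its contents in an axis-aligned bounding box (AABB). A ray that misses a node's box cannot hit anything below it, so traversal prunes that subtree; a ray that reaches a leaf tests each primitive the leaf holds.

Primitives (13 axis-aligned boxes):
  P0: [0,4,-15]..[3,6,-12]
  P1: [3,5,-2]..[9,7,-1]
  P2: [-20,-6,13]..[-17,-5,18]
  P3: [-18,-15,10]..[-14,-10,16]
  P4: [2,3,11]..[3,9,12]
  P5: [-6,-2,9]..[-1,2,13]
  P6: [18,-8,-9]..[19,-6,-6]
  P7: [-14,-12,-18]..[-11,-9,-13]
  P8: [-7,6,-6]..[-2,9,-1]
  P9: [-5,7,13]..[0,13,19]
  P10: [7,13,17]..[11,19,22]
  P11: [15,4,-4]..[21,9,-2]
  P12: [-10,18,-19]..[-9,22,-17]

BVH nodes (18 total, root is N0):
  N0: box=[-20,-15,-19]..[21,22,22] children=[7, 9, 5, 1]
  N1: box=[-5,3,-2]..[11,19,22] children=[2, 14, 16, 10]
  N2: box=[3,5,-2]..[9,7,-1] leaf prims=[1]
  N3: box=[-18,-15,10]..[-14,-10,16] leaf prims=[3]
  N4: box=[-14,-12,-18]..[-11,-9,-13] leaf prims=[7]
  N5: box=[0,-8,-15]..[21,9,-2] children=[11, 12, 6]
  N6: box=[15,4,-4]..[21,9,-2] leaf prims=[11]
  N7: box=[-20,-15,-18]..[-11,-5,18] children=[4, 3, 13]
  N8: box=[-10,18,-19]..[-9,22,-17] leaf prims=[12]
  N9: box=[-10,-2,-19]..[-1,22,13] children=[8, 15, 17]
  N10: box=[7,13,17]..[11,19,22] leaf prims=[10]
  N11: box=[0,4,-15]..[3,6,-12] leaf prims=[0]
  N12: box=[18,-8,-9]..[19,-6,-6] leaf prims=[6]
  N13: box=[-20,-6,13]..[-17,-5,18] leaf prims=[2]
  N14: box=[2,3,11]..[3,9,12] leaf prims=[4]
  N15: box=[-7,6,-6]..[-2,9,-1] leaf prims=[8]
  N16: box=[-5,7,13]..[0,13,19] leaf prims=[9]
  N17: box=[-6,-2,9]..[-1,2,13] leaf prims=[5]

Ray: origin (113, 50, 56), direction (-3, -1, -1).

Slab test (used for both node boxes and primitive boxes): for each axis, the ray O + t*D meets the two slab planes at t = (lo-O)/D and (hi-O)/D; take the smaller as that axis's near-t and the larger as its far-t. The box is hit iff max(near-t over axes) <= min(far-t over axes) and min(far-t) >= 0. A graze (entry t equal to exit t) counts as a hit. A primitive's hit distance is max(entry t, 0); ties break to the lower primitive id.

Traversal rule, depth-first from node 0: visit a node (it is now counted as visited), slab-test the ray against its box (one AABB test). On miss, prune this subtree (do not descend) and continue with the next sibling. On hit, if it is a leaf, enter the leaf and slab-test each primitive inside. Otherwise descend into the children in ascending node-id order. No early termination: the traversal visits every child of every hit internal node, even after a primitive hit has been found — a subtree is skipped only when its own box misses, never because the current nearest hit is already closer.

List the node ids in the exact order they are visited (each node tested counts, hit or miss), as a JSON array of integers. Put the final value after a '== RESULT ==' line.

Trace the traversal:
N0 x:[92/3,133/3] y:[28,65] z:[34,75] -> hit [34,133/3], descend [1, 5, 7, 9]
  N1 x:[34,118/3] y:[31,47] z:[34,58] -> hit [34,118/3], descend [2, 10, 14, 16]
    N2 x:[104/3,110/3] y:[43,45] z:[57,58] -> miss, prune
    N10 x:[34,106/3] y:[31,37] z:[34,39] -> hit [34,106/3] leaf, test {P10@t=34}
    N14 x:[110/3,37] y:[41,47] z:[44,45] -> miss, prune
    N16 x:[113/3,118/3] y:[37,43] z:[37,43] -> hit [113/3,118/3] leaf, test {P9@t=113/3}
  N5 x:[92/3,113/3] y:[41,58] z:[58,71] -> miss, prune
  N7 x:[124/3,133/3] y:[55,65] z:[38,74] -> miss, prune
  N9 x:[38,41] y:[28,52] z:[43,75] -> miss, prune

Visited [0, 1, 2, 10, 14, 16, 5, 7, 9]. Tests: 9 box, 2 leaf. Nearest: P10.

== RESULT ==
[0, 1, 2, 10, 14, 16, 5, 7, 9]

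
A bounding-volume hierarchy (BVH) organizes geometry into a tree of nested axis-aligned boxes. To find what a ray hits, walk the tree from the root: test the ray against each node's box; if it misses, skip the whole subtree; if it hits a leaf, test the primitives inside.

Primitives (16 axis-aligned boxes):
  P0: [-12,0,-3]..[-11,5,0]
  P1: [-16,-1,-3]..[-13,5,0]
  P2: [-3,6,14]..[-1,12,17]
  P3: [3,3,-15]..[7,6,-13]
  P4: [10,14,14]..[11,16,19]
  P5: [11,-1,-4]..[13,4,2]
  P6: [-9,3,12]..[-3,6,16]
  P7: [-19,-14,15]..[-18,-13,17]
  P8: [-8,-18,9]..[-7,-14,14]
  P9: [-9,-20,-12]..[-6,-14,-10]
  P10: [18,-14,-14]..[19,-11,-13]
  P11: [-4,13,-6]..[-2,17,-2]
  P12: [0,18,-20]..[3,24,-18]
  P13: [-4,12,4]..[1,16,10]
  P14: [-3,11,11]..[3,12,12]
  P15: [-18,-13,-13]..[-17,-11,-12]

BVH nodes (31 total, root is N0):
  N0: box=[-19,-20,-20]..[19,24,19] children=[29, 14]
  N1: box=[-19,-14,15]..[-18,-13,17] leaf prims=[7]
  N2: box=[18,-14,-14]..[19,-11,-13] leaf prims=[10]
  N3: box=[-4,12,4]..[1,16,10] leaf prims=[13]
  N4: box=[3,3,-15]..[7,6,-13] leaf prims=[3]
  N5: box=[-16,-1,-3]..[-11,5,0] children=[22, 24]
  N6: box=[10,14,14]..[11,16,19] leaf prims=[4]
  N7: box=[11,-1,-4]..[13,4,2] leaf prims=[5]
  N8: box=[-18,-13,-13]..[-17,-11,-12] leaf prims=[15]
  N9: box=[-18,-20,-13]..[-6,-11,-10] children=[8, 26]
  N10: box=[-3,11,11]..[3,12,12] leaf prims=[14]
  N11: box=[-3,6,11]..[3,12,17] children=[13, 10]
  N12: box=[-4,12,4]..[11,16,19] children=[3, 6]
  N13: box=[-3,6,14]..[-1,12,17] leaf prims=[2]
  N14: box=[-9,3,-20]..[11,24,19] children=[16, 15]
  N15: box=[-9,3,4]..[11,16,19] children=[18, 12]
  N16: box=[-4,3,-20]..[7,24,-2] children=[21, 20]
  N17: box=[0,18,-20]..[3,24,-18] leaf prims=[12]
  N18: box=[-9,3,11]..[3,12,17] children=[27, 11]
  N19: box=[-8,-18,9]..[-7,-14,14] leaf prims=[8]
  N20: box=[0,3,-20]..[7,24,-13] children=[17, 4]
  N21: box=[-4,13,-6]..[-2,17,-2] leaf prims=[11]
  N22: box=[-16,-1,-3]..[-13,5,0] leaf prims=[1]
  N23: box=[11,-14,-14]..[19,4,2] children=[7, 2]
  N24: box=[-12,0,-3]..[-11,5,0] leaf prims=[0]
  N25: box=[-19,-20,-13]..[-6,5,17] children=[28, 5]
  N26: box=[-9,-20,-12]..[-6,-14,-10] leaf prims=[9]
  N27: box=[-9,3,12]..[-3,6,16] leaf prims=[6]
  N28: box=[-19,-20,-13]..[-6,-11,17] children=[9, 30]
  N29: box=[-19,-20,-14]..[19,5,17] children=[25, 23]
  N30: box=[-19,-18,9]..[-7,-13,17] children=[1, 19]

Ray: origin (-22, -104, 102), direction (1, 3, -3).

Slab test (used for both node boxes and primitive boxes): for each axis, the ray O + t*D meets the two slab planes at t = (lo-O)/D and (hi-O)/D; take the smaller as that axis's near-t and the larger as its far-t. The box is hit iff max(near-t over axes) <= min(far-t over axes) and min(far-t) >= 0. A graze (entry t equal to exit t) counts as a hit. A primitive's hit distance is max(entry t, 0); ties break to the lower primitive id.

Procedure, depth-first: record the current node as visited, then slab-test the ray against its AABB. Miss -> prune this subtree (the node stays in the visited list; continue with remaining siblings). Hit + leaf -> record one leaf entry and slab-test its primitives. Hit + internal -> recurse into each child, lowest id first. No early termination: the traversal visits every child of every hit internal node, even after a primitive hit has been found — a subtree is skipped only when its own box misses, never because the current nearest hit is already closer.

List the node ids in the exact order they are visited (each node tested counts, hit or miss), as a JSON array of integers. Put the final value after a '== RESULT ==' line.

Traverse from the root:
N0 x:[3,41] y:[28,128/3] z:[83/3,122/3] -> hit [28,122/3], descend [14, 29]
  N14 x:[13,33] y:[107/3,128/3] z:[83/3,122/3] -> miss, prune
  N29 x:[3,41] y:[28,109/3] z:[85/3,116/3] -> hit [85/3,109/3], descend [23, 25]
    N23 x:[33,41] y:[30,36] z:[100/3,116/3] -> hit [100/3,36], descend [2, 7]
      N2 x:[40,41] y:[30,31] z:[115/3,116/3] -> miss, prune
      N7 x:[33,35] y:[103/3,36] z:[100/3,106/3] -> hit [103/3,35] leaf, test {P5@t=103/3}
    N25 x:[3,16] y:[28,109/3] z:[85/3,115/3] -> miss, prune

Visited [0, 14, 29, 23, 2, 7, 25]. Tests: 7 box, 1 leaf. Nearest: P5.

== RESULT ==
[0, 14, 29, 23, 2, 7, 25]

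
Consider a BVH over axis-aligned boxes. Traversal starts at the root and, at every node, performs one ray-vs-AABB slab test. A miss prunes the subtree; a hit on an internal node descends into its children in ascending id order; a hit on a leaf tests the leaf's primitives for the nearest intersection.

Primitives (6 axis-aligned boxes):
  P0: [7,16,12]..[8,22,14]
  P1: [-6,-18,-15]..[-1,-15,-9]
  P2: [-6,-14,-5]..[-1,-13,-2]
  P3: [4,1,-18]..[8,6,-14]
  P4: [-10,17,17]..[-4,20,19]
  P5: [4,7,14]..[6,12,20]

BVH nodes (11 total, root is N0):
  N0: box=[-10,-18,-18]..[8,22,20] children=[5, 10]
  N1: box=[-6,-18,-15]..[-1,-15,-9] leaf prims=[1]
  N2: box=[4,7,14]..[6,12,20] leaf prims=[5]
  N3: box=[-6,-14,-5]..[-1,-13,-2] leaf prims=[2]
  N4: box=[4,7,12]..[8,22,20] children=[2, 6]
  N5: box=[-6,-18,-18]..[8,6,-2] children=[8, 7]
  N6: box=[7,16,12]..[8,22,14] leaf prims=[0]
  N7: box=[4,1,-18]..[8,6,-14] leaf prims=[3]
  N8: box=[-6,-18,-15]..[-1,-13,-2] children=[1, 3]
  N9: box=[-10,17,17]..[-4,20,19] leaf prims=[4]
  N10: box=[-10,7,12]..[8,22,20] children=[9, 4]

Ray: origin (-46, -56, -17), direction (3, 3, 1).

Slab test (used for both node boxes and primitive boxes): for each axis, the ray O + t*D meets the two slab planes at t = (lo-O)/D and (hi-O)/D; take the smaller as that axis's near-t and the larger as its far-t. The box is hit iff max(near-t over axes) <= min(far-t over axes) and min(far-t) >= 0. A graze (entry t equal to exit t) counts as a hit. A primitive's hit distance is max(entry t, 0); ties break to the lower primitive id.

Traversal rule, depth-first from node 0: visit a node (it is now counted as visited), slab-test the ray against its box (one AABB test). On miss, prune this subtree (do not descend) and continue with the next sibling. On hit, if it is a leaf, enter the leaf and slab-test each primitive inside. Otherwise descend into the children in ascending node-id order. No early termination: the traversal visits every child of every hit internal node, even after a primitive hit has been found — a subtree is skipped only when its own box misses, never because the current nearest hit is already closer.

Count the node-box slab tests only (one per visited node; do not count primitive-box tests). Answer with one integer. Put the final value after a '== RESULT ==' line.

Traverse from the root:
N0 x:[12,18] y:[38/3,26] z:[-1,37] -> hit [38/3,18], descend [5, 10]
  N5 x:[40/3,18] y:[38/3,62/3] z:[-1,15] -> hit [40/3,15], descend [7, 8]
    N7 x:[50/3,18] y:[19,62/3] z:[-1,3] -> miss, prune
    N8 x:[40/3,15] y:[38/3,43/3] z:[2,15] -> hit [40/3,43/3], descend [1, 3]
      N1 x:[40/3,15] y:[38/3,41/3] z:[2,8] -> miss, prune
      N3 x:[40/3,15] y:[14,43/3] z:[12,15] -> hit [14,43/3] leaf, test {P2@t=14}
  N10 x:[12,18] y:[21,26] z:[29,37] -> miss, prune

Summary -> nodes [0, 5, 7, 8, 1, 3, 10]; box-tests=7; leaf-entries=1; first=P2

== RESULT ==
7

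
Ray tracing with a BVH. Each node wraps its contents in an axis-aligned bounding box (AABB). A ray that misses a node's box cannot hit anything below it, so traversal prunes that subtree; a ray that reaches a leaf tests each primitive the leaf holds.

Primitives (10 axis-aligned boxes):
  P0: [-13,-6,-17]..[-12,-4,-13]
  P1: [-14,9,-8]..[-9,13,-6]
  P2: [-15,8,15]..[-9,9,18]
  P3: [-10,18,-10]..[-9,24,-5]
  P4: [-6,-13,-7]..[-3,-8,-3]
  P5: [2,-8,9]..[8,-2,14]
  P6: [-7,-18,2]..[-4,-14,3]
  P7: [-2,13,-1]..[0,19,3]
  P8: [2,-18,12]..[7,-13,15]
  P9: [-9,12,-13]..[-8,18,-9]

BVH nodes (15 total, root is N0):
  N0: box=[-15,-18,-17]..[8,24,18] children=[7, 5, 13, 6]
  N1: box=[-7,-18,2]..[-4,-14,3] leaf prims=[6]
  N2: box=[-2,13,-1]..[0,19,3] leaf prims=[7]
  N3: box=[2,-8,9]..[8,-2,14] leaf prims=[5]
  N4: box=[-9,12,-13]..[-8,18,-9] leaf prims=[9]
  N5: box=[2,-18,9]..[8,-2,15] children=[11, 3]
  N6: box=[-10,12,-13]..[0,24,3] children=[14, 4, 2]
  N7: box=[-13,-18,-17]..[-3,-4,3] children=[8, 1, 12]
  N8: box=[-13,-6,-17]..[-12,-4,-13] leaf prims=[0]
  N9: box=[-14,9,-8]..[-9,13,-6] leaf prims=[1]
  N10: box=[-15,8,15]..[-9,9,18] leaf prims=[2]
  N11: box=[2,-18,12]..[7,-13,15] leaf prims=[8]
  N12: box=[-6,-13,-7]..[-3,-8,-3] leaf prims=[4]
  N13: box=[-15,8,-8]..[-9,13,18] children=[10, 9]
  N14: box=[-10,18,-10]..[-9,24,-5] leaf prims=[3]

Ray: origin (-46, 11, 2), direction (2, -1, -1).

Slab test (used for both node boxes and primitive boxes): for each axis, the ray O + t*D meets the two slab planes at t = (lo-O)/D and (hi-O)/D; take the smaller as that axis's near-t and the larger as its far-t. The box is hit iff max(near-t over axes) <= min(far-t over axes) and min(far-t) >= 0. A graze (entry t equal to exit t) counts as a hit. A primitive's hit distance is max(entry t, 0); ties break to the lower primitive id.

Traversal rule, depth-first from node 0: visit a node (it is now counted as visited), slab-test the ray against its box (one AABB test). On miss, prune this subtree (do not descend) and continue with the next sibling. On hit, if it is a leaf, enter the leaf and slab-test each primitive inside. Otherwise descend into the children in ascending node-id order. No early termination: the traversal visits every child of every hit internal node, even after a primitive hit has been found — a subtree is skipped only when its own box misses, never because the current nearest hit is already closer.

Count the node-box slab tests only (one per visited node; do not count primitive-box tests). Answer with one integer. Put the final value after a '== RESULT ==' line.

Traverse from the root:
N0 x:[31/2,27] y:[-13,29] z:[-16,19] -> hit [31/2,19], descend [5, 6, 7, 13]
  N5 x:[24,27] y:[13,29] z:[-13,-7] -> miss, prune
  N6 x:[18,23] y:[-13,-1] z:[-1,15] -> miss, prune
  N7 x:[33/2,43/2] y:[15,29] z:[-1,19] -> hit [33/2,19], descend [1, 8, 12]
    N1 x:[39/2,21] y:[25,29] z:[-1,0] -> miss, prune
    N8 x:[33/2,17] y:[15,17] z:[15,19] -> hit [33/2,17] leaf, test {P0@t=33/2}
    N12 x:[20,43/2] y:[19,24] z:[5,9] -> miss, prune
  N13 x:[31/2,37/2] y:[-2,3] z:[-16,10] -> miss, prune

Summary -> nodes [0, 5, 6, 7, 1, 8, 12, 13]; box-tests=8; leaf-entries=1; first=P0

== RESULT ==
8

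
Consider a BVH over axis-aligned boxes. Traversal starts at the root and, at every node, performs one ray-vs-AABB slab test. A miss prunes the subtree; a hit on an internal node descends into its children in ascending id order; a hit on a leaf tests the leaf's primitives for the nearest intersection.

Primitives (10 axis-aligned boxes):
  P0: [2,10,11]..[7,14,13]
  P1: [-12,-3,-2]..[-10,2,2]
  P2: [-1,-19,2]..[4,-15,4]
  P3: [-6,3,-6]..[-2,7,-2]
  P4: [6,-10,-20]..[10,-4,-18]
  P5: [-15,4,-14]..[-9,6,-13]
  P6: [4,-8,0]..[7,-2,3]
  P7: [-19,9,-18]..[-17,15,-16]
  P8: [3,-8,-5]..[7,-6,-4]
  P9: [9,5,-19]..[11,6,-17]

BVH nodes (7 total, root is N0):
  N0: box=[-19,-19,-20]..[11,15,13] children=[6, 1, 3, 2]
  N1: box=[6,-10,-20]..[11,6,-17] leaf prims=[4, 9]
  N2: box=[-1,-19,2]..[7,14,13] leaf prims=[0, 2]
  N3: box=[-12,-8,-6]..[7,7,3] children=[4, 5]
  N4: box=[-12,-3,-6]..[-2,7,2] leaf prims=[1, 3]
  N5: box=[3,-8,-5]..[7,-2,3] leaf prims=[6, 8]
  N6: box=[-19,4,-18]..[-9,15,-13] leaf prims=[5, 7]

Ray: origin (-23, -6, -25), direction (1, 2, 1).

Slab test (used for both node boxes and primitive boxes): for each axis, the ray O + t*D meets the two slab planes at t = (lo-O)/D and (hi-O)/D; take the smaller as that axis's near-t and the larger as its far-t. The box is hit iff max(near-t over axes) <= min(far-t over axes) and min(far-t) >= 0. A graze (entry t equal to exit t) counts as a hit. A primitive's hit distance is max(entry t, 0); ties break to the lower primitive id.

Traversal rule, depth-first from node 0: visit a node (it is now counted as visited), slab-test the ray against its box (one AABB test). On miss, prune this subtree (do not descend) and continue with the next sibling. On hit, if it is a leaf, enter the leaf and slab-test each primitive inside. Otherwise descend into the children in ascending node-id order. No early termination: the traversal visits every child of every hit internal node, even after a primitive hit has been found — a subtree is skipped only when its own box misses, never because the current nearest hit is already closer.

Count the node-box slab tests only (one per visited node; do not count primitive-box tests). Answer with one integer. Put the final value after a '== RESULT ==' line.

Trace the traversal:
N0 x:[4,34] y:[-13/2,21/2] z:[5,38] -> hit [5,21/2], descend [1, 2, 3, 6]
  N1 x:[29,34] y:[-2,6] z:[5,8] -> miss, prune
  N2 x:[22,30] y:[-13/2,10] z:[27,38] -> miss, prune
  N3 x:[11,30] y:[-1,13/2] z:[19,28] -> miss, prune
  N6 x:[4,14] y:[5,21/2] z:[7,12] -> hit [7,21/2] leaf, test {P5(miss), P7(miss)}

order=[0, 1, 2, 3, 6]  |boxes|=5  |leaves|=1  hit=miss

== RESULT ==
5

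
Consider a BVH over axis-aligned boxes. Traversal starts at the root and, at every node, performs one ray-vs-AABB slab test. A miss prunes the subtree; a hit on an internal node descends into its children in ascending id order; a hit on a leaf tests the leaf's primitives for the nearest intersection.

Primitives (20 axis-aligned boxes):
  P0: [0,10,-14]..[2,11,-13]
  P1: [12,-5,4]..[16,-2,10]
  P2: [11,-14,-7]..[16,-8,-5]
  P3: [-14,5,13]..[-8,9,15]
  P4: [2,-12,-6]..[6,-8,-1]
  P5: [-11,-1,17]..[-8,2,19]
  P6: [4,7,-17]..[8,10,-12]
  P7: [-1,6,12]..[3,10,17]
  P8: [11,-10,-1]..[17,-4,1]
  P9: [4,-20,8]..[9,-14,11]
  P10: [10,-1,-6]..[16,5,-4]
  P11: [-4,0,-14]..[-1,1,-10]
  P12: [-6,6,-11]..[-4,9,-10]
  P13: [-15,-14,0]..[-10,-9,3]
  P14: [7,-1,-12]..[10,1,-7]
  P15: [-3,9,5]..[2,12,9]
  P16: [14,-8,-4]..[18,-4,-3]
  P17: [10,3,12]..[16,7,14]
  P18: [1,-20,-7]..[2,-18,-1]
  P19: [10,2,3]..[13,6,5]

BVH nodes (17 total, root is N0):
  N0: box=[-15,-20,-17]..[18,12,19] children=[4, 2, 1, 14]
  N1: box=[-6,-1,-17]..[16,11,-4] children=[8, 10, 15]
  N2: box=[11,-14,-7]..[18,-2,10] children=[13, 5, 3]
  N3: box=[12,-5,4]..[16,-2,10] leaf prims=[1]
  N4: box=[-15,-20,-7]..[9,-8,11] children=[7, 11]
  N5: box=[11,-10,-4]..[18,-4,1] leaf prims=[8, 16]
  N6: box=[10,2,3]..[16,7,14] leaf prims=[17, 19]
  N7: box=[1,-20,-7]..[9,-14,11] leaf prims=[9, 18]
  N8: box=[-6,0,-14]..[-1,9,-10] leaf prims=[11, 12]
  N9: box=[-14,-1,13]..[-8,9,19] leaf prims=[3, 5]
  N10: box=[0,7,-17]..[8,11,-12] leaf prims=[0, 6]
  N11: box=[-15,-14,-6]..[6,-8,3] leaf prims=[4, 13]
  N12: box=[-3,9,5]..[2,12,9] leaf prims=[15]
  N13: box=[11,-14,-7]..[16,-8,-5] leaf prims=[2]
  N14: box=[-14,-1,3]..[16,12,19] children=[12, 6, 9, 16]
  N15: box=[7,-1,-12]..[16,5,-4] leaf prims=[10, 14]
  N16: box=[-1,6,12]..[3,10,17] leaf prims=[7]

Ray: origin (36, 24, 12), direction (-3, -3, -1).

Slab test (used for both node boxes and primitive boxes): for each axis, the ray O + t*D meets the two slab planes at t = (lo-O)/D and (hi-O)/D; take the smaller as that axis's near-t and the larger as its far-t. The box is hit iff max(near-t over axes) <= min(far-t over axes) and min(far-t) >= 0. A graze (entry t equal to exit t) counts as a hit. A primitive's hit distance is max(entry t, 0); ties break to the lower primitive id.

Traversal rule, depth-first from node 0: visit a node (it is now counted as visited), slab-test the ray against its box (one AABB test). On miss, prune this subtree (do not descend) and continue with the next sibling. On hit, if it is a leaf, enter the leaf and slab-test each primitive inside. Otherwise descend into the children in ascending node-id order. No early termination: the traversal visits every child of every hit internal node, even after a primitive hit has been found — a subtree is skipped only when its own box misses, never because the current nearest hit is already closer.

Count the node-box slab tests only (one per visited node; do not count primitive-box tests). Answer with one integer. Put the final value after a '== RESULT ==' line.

Walk:
N0 x:[6,17] y:[4,44/3] z:[-7,29] -> hit [6,44/3], descend [1, 2, 4, 14]
  N1 x:[20/3,14] y:[13/3,25/3] z:[16,29] -> miss, prune
  N2 x:[6,25/3] y:[26/3,38/3] z:[2,19] -> miss, prune
  N4 x:[9,17] y:[32/3,44/3] z:[1,19] -> hit [32/3,44/3], descend [7, 11]
    N7 x:[9,35/3] y:[38/3,44/3] z:[1,19] -> miss, prune
    N11 x:[10,17] y:[32/3,38/3] z:[9,18] -> hit [32/3,38/3] leaf, test {P4(miss), P13(miss)}
  N14 x:[20/3,50/3] y:[4,25/3] z:[-7,9] -> hit [20/3,25/3], descend [6, 9, 12, 16]
    N6 x:[20/3,26/3] y:[17/3,22/3] z:[-2,9] -> hit [20/3,22/3] leaf, test {P17(miss), P19(miss)}
    N9 x:[44/3,50/3] y:[5,25/3] z:[-7,-1] -> miss, prune
    N12 x:[34/3,13] y:[4,5] z:[3,7] -> miss, prune
    N16 x:[11,37/3] y:[14/3,6] z:[-5,0] -> miss, prune

Visited [0, 1, 2, 4, 7, 11, 14, 6, 9, 12, 16]. Tests: 11 box, 2 leaf. Nearest: miss.

== RESULT ==
11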